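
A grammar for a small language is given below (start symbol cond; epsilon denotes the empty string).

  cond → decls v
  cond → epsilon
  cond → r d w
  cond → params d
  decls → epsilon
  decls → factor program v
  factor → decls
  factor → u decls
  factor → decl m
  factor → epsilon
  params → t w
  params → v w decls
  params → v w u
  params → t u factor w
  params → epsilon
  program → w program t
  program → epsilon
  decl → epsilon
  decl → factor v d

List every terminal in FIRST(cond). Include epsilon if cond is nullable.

From cond → decls v: decls nullable, take FIRST(decls) ∪ {v} = { m, u, v, w }.
cond → epsilon contributes epsilon.
cond → r d w contributes {r}.
From cond → params d: params nullable, take FIRST(params) ∪ {d} = { d, t, v }.
Union: FIRST(cond) = { d, m, r, t, u, v, w, epsilon }.

{ d, m, r, t, u, v, w, epsilon }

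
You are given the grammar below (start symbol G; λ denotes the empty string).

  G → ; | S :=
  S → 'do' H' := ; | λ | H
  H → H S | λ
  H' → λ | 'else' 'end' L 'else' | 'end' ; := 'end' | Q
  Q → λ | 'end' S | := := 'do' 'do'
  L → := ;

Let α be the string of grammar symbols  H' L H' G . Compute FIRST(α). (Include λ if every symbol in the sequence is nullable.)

Add FIRST(H')\{λ} = { 'else', 'end', := }; H' is nullable, continue.
Add FIRST(L) = { := }; L is not nullable, stop.

{ 'else', 'end', := }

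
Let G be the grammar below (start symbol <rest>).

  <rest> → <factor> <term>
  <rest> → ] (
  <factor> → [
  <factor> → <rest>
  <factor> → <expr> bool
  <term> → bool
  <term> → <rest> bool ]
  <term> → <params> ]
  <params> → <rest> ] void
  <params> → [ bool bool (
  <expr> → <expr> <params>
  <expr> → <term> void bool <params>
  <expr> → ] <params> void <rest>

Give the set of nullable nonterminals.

No nonterminal has an empty production or an RHS whose symbols are all nullable.

{ } (none)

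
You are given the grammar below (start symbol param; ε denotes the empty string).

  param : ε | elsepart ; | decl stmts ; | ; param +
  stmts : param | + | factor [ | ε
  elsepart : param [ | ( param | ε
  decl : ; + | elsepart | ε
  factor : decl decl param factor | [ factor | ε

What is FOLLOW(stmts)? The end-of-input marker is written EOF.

{ ; }

In param : decl stmts ;: add FIRST(;) = { ; }.
Union: FOLLOW(stmts) = { ; }.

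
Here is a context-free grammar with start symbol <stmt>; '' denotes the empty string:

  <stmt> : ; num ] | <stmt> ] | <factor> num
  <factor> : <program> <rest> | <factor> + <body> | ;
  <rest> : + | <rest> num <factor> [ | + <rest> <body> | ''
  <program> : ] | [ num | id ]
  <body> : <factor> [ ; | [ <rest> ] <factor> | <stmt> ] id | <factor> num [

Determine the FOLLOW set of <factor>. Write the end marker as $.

In <stmt> : <factor> num: add FIRST(num) = { num }.
In <factor> : <factor> + <body>: add FIRST(+ <body>) = { + }.
In <rest> : <rest> num <factor> [: add FIRST([) = { [ }.
In <body> : <factor> [ ;: add FIRST([ ;) = { [ }.
In <body> : [ <rest> ] <factor>: <factor> is at the end, add FOLLOW(<body>) = { +, ;, [, ], id, num }.
In <body> : <factor> num [: add FIRST(num [) = { num }.
Union: FOLLOW(<factor>) = { +, ;, [, ], id, num }.

{ +, ;, [, ], id, num }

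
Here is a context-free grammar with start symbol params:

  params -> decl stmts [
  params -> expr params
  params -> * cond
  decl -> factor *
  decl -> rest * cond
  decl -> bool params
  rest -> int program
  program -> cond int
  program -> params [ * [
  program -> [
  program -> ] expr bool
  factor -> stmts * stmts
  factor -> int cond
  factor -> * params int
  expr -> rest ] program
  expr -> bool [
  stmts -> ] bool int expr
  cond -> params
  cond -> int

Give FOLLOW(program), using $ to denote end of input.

{ *, [, ], bool, int }

In rest -> int program: program is at the end, add FOLLOW(rest) = { *, ] }.
In expr -> rest ] program: program is at the end, add FOLLOW(expr) = { *, [, ], bool, int }.
Union: FOLLOW(program) = { *, [, ], bool, int }.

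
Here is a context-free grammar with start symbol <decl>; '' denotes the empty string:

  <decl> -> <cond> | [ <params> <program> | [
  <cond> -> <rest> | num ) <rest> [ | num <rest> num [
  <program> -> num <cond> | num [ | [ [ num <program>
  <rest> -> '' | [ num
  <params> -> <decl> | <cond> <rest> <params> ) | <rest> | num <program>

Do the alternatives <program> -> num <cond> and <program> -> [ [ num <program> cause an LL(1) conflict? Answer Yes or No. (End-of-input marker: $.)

No

FIRST(num <cond>) = { num } and FIRST([ [ num <program>) = { [ }.
The FIRST sets are disjoint and neither alternative is nullable — no conflict.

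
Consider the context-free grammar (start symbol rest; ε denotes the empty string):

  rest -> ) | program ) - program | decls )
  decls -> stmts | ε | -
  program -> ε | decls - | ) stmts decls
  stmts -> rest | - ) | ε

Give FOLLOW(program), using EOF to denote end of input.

In rest -> program ) - program: add FIRST() - program) = { ) }.
In rest -> program ) - program: program is at the end, add FOLLOW(rest) = { EOF, ), - }.
Union: FOLLOW(program) = { EOF, ), - }.

{ EOF, ), - }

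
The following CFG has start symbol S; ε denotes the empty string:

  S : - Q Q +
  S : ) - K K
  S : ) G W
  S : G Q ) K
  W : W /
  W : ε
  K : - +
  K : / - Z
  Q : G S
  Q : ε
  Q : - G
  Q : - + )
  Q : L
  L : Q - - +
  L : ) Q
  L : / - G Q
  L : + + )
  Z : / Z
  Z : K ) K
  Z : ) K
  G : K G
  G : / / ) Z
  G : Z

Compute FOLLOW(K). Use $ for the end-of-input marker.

In S : ) - K K: add FIRST(K) = { -, / }.
In S : ) - K K: K is at the end, add FOLLOW(S) = { $, ), +, -, / }.
In S : G Q ) K: K is at the end, add FOLLOW(S) = { $, ), +, -, / }.
In Z : K ) K: add FIRST() K) = { ) }.
In Z : K ) K: K is at the end, add FOLLOW(Z) = { $, ), +, -, / }.
In Z : ) K: K is at the end, add FOLLOW(Z) = { $, ), +, -, / }.
In G : K G: add FIRST(G) = { ), -, / }.
Union: FOLLOW(K) = { $, ), +, -, / }.

{ $, ), +, -, / }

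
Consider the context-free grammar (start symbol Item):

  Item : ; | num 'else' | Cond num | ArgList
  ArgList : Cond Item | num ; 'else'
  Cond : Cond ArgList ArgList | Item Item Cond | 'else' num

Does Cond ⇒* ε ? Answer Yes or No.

No

No nonterminal in this grammar is nullable.
No production of Cond has an RHS whose symbols are all nullable, so Cond is not nullable.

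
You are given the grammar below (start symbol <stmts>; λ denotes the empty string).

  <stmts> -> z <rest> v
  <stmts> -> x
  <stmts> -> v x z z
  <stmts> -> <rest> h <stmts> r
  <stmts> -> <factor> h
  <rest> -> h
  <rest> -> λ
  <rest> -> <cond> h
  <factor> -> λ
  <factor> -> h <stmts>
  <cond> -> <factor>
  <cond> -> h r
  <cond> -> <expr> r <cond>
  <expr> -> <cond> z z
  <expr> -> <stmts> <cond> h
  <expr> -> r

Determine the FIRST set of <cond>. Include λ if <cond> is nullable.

{ h, r, v, x, z, λ }

From <cond> -> <factor>: add FIRST(<factor>) = { h, λ } (including λ since <factor> is nullable).
<cond> -> h r contributes {h}.
From <cond> -> <expr> r <cond>: add FIRST(<expr>) = { h, r, v, x, z }.
Union: FIRST(<cond>) = { h, r, v, x, z, λ }.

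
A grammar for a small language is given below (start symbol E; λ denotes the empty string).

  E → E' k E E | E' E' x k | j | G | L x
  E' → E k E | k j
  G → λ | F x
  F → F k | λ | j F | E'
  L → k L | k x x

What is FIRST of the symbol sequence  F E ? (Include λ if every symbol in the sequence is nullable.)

{ j, k, x, λ }

Add FIRST(F)\{λ} = { j, k, x }; F is nullable, continue.
Add FIRST(E)\{λ} = { j, k, x }; E is nullable, continue.
Every symbol is nullable, so include λ.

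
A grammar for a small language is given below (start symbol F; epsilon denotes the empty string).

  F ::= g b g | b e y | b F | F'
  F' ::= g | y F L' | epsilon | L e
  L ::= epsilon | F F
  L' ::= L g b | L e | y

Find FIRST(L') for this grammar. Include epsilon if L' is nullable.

From L' ::= L g b: L nullable, take FIRST(L) ∪ {g} = { b, e, g, y }.
From L' ::= L e: L nullable, take FIRST(L) ∪ {e} = { b, e, g, y }.
L' ::= y contributes {y}.
Union: FIRST(L') = { b, e, g, y }.

{ b, e, g, y }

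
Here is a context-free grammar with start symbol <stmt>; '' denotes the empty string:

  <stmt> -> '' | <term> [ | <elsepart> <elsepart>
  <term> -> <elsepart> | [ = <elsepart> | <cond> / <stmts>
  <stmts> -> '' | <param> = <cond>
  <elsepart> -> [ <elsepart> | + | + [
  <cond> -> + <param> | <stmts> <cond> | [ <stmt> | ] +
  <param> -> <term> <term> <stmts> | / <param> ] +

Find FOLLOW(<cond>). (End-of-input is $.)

In <term> -> <cond> / <stmts>: add FIRST(/ <stmts>) = { / }.
In <stmts> -> <param> = <cond>: <cond> is at the end, add FOLLOW(<stmts>) = { +, /, =, [, ] }.
In <cond> -> <stmts> <cond>: <cond> is at the end, add FOLLOW(<cond>) = { +, /, =, [, ] }.
Union: FOLLOW(<cond>) = { +, /, =, [, ] }.

{ +, /, =, [, ] }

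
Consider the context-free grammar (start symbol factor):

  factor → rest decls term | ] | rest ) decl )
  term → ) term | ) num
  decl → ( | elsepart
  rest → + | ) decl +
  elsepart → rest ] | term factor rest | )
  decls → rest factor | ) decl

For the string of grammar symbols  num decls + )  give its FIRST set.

{ num }

num is a terminal; add {num} and stop.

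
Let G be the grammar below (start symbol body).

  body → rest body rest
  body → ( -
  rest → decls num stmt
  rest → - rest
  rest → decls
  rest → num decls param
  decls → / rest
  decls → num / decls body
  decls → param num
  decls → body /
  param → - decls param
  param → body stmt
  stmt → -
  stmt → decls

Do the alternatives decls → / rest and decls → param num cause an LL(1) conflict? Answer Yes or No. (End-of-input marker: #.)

FIRST(/ rest) = { / } and FIRST(param num) = { (, -, /, num }.
Both contain /, so the two alternatives are not disjoint — LL(1) conflict.

Yes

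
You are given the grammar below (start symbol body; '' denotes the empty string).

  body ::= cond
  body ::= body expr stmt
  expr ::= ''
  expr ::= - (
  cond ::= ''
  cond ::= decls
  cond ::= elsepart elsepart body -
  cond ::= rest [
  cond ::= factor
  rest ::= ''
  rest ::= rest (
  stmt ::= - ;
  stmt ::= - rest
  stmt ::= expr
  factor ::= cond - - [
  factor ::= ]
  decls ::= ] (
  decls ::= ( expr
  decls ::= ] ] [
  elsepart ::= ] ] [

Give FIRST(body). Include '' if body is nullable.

{ (, -, [, ], '' }

From body ::= cond: add FIRST(cond) = { (, -, [, ], '' } (including '' since cond is nullable).
From body ::= body expr stmt: body, expr, stmt nullable, take FIRST(body) ∪ FIRST(expr) ∪ FIRST(stmt) = { (, -, [, ] }; also '' since the whole RHS is nullable.
Union: FIRST(body) = { (, -, [, ], '' }.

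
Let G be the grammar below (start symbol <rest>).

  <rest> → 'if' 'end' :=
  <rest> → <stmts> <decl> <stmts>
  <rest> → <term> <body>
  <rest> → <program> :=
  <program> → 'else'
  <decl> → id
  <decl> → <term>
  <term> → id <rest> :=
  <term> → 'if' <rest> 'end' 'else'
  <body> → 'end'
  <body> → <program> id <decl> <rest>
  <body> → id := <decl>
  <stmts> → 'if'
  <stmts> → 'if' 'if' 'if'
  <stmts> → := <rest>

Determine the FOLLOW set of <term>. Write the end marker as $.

{ $, 'else', 'end', 'if', :=, id }

In <rest> → <term> <body>: add FIRST(<body>) = { 'else', 'end', id }.
In <decl> → <term>: <term> is at the end, add FOLLOW(<decl>) = { $, 'else', 'end', 'if', :=, id }.
Union: FOLLOW(<term>) = { $, 'else', 'end', 'if', :=, id }.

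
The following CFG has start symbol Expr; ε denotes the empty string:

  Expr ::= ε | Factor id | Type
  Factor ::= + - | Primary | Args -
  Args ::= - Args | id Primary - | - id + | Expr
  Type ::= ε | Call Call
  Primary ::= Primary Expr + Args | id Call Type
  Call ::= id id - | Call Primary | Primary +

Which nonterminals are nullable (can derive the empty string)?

{ Args, Expr, Type }

Directly nullable (have an ε-production): Expr, Type.
Args ::= Expr with every symbol nullable, so Args is nullable.
No other nonterminal has a production whose RHS symbols are all nullable.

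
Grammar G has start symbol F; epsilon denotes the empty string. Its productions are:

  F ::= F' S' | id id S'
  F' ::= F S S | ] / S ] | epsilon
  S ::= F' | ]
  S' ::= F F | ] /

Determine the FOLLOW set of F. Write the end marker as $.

{ $, ], id }

F is the start symbol, so $ ∈ FOLLOW(F).
In F' ::= F S S: add FIRST(S S)\{epsilon} = { ], id }.
  Since S S is nullable, also add FOLLOW(F') = { ], id }.
In S' ::= F F: add FIRST(F) = { ], id }.
In S' ::= F F: F is at the end, add FOLLOW(S') = { $, ], id }.
Union: FOLLOW(F) = { $, ], id }.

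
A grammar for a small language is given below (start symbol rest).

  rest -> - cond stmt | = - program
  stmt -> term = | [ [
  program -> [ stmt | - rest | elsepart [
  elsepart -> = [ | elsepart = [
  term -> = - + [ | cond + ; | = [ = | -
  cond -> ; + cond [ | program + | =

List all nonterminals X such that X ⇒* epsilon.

{ } (none)

No nonterminal has an empty production or an RHS whose symbols are all nullable.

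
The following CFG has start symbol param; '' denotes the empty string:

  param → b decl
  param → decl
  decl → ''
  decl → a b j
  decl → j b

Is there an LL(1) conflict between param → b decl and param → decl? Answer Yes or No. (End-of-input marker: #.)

FIRST(b decl) = { b } and FIRST(decl) = { a, j, '' }.
The second is nullable but FOLLOW(param) = { # } is disjoint from FIRST of the first.

No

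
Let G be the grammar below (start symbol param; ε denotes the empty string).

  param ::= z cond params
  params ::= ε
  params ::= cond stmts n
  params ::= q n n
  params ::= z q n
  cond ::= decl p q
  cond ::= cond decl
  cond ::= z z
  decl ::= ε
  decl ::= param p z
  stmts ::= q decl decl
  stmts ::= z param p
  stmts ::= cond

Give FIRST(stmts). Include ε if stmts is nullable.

{ p, q, z }

stmts ::= q decl decl contributes {q}.
stmts ::= z param p contributes {z}.
From stmts ::= cond: add FIRST(cond) = { p, z }.
Union: FIRST(stmts) = { p, q, z }.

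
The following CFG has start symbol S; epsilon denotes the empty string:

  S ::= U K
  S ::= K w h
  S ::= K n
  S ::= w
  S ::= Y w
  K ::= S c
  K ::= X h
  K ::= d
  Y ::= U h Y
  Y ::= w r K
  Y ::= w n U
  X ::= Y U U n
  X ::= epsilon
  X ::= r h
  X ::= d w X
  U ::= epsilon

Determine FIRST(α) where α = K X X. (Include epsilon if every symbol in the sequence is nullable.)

Add FIRST(K) = { d, h, r, w }; K is not nullable, stop.

{ d, h, r, w }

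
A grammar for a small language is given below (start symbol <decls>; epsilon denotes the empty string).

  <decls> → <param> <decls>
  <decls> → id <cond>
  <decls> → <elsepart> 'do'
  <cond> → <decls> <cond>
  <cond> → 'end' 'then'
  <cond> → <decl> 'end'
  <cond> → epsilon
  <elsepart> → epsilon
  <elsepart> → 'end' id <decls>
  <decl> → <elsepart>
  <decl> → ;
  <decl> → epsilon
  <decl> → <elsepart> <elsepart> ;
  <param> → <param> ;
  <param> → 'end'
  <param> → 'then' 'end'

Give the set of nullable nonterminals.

Directly nullable (have an epsilon-production): <cond>, <elsepart>, <decl>.
No other nonterminal has a production whose RHS symbols are all nullable.

{ <cond>, <decl>, <elsepart> }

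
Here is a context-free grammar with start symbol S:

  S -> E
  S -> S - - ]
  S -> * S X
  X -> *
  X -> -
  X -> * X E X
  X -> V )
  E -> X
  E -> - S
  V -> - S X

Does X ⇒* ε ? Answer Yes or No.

No nonterminal in this grammar is nullable.
No production of X has an RHS whose symbols are all nullable, so X is not nullable.

No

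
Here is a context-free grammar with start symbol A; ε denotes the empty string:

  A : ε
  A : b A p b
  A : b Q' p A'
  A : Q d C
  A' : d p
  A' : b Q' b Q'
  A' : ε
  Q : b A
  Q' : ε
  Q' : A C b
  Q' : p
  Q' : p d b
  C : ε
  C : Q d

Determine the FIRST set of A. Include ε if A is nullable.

{ b, ε }

A : ε contributes ε.
A : b A p b contributes {b}.
A : b Q' p A' contributes {b}.
From A : Q d C: add FIRST(Q) = { b }.
Union: FIRST(A) = { b, ε }.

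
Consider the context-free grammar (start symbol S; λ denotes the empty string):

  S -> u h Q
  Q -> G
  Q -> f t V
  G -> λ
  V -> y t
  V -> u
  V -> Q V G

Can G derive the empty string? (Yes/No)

G has an λ-production, so G ⇒ λ.

Yes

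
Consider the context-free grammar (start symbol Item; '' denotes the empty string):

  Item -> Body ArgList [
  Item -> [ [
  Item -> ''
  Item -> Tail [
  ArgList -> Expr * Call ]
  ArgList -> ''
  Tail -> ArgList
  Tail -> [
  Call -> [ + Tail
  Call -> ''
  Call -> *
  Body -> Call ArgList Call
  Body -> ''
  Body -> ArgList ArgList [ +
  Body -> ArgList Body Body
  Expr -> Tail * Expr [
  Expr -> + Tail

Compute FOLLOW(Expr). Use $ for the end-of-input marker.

{ *, [ }

In ArgList -> Expr * Call ]: add FIRST(* Call ]) = { * }.
In Expr -> Tail * Expr [: add FIRST([) = { [ }.
Union: FOLLOW(Expr) = { *, [ }.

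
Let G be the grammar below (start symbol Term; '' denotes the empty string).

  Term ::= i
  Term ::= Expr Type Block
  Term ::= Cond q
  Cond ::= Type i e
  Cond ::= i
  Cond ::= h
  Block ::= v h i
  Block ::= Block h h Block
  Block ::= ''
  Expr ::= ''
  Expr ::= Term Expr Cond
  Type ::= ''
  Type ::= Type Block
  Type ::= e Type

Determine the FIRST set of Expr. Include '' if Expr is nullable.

{ e, h, i, v, '' }

Expr ::= '' contributes ''.
From Expr ::= Term Expr Cond: Term, Expr nullable, take FIRST(Term) ∪ FIRST(Expr) ∪ FIRST(Cond) = { e, h, i, v }.
Union: FIRST(Expr) = { e, h, i, v, '' }.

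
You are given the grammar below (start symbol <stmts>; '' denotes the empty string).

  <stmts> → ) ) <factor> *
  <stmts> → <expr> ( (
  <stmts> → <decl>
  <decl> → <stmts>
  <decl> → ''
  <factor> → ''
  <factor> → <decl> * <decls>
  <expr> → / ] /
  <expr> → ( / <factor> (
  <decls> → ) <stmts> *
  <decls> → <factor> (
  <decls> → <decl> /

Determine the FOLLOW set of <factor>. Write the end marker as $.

In <stmts> → ) ) <factor> *: add FIRST(*) = { * }.
In <expr> → ( / <factor> (: add FIRST(() = { ( }.
In <decls> → <factor> (: add FIRST(() = { ( }.
Union: FOLLOW(<factor>) = { (, * }.

{ (, * }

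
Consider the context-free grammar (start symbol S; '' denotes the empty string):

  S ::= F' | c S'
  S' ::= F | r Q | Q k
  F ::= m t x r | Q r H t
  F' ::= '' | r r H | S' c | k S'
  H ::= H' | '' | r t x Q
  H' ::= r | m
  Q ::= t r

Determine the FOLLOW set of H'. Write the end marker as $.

{ $, t }

In H ::= H': H' is at the end, add FOLLOW(H) = { $, t }.
Union: FOLLOW(H') = { $, t }.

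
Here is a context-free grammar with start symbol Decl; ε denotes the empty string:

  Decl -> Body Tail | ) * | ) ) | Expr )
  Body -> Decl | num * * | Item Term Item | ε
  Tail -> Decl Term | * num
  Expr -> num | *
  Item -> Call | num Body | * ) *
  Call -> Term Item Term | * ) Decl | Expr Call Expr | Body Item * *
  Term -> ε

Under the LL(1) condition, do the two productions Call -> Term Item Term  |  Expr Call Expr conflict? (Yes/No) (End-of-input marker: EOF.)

FIRST(Term Item Term) = { ), *, num } and FIRST(Expr Call Expr) = { *, num }.
Both contain *, so the two alternatives are not disjoint — LL(1) conflict.

Yes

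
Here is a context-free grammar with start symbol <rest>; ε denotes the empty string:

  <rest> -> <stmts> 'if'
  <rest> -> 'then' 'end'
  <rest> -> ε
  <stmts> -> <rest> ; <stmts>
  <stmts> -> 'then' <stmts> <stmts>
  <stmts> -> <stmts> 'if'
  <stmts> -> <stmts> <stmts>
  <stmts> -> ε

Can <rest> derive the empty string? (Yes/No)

<rest> has an ε-production, so <rest> ⇒ ε.

Yes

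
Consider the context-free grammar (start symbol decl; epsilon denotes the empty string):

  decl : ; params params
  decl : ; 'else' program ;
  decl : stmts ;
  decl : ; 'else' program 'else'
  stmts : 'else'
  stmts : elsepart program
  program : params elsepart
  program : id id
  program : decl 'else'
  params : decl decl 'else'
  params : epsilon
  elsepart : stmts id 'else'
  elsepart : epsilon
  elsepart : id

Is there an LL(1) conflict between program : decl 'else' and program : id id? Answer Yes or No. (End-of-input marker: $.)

Yes

FIRST(decl 'else') = { 'else', ;, id } and FIRST(id id) = { id }.
Both contain id, so the two alternatives are not disjoint — LL(1) conflict.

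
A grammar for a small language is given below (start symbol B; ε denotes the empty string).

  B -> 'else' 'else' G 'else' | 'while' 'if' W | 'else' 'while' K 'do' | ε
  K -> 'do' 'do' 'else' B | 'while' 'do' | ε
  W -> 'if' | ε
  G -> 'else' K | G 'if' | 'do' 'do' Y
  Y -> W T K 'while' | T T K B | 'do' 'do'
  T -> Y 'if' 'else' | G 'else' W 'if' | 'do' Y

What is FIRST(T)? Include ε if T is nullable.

From T -> Y 'if' 'else': add FIRST(Y) = { 'do', 'else', 'if' }.
From T -> G 'else' W 'if': add FIRST(G) = { 'do', 'else' }.
T -> 'do' Y contributes {'do'}.
Union: FIRST(T) = { 'do', 'else', 'if' }.

{ 'do', 'else', 'if' }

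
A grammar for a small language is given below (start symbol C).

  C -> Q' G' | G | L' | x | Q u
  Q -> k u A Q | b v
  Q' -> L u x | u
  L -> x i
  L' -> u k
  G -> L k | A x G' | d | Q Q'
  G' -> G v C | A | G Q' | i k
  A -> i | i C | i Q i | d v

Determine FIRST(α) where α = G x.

{ b, d, i, k, x }

Add FIRST(G) = { b, d, i, k, x }; G is not nullable, stop.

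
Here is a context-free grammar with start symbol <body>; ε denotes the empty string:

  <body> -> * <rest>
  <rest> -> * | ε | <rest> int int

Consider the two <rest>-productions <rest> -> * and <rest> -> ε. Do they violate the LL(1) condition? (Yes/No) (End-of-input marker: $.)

FIRST(*) = { * } and FIRST(ε) = { ε }.
The second is nullable but FOLLOW(<rest>) = { $, int } is disjoint from FIRST of the first.

No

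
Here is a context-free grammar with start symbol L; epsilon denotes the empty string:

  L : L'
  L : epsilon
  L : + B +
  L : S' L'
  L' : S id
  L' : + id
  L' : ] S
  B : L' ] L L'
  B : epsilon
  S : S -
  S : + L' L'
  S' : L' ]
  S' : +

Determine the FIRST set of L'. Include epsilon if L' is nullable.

From L' : S id: add FIRST(S) = { + }.
L' : + id contributes {+}.
L' : ] S contributes {]}.
Union: FIRST(L') = { +, ] }.

{ +, ] }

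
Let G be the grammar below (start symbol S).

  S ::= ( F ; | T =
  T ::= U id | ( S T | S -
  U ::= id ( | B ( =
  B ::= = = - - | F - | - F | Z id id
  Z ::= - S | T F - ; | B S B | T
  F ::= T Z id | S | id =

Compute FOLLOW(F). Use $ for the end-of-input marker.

In S ::= ( F ;: add FIRST(;) = { ; }.
In B ::= F -: add FIRST(-) = { - }.
In B ::= - F: F is at the end, add FOLLOW(B) = { (, -, =, id }.
In Z ::= T F - ;: add FIRST(- ;) = { - }.
Union: FOLLOW(F) = { (, -, ;, =, id }.

{ (, -, ;, =, id }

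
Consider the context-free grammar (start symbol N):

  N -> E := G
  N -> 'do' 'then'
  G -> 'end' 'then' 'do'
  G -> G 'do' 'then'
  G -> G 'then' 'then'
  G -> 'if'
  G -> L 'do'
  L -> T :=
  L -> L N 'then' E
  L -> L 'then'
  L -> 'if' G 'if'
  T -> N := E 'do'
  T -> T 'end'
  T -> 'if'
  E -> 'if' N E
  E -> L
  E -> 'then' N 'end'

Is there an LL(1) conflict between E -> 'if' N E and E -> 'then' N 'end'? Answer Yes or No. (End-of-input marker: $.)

No

FIRST('if' N E) = { 'if' } and FIRST('then' N 'end') = { 'then' }.
The FIRST sets are disjoint and neither alternative is nullable — no conflict.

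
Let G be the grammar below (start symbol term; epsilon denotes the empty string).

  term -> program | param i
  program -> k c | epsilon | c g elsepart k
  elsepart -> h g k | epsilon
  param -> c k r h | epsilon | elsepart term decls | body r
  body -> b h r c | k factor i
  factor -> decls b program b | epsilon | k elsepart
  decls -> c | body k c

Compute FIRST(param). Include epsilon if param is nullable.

param -> c k r h contributes {c}.
param -> epsilon contributes epsilon.
From param -> elsepart term decls: elsepart, term nullable, take FIRST(elsepart) ∪ FIRST(term) ∪ FIRST(decls) = { b, c, h, i, k }.
From param -> body r: add FIRST(body) = { b, k }.
Union: FIRST(param) = { b, c, h, i, k, epsilon }.

{ b, c, h, i, k, epsilon }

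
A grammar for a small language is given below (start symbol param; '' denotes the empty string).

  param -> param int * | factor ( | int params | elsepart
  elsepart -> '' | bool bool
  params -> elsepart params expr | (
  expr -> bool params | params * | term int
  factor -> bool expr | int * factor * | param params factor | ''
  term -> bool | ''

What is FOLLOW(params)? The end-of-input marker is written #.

In param -> int params: params is at the end, add FOLLOW(param) = { #, (, bool, int }.
In params -> elsepart params expr: add FIRST(expr) = { (, bool, int }.
In expr -> bool params: params is at the end, add FOLLOW(expr) = { #, (, *, bool, int }.
In expr -> params *: add FIRST(*) = { * }.
In factor -> param params factor: add FIRST(factor)\{''} = { (, bool, int }.
  Since factor is nullable, also add FOLLOW(factor) = { (, * }.
Union: FOLLOW(params) = { #, (, *, bool, int }.

{ #, (, *, bool, int }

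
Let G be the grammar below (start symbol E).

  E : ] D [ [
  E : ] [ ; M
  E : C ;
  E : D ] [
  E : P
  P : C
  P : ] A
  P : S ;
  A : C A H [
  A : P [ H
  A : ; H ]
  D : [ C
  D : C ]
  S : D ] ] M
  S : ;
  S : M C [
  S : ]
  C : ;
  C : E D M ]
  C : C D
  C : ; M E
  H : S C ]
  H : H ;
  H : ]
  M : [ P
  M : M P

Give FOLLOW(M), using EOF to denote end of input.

{ EOF, ;, [, ] }

In E : ] [ ; M: M is at the end, add FOLLOW(E) = { EOF, ;, [, ] }.
In S : D ] ] M: M is at the end, add FOLLOW(S) = { ;, [, ] }.
In S : M C [: add FIRST(C [) = { ;, [, ] }.
In C : E D M ]: add FIRST(]) = { ] }.
In C : ; M E: add FIRST(E) = { ;, [, ] }.
In M : M P: add FIRST(P) = { ;, [, ] }.
Union: FOLLOW(M) = { EOF, ;, [, ] }.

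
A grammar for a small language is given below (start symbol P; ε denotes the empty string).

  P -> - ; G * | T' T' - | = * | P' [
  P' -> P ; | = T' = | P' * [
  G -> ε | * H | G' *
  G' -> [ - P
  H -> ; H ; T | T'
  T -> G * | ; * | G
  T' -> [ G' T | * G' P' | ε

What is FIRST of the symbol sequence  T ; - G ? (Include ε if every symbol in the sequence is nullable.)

{ *, ;, [ }

Add FIRST(T)\{ε} = { *, ;, [ }; T is nullable, continue.
; is a terminal; add {;} and stop.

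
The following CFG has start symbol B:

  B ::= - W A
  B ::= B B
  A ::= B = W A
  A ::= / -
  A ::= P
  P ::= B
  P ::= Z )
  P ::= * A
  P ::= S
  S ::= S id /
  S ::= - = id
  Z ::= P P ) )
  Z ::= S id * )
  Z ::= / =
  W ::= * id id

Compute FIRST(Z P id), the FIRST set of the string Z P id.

Add FIRST(Z) = { *, -, / }; Z is not nullable, stop.

{ *, -, / }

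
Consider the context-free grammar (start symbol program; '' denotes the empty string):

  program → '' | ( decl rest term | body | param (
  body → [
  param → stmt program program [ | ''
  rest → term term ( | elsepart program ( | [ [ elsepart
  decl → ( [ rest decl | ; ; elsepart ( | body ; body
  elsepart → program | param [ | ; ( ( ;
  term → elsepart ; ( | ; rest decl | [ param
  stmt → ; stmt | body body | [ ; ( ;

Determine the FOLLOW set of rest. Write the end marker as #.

In program → ( decl rest term: add FIRST(term) = { (, ;, [ }.
In decl → ( [ rest decl: add FIRST(decl) = { (, ;, [ }.
In term → ; rest decl: add FIRST(decl) = { (, ;, [ }.
Union: FOLLOW(rest) = { (, ;, [ }.

{ (, ;, [ }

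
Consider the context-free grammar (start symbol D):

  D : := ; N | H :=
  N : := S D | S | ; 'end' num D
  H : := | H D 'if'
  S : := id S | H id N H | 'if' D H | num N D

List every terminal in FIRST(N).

N : := S D contributes {:=}.
From N : S: add FIRST(S) = { 'if', :=, num }.
N : ; 'end' num D contributes {;}.
Union: FIRST(N) = { 'if', :=, ;, num }.

{ 'if', :=, ;, num }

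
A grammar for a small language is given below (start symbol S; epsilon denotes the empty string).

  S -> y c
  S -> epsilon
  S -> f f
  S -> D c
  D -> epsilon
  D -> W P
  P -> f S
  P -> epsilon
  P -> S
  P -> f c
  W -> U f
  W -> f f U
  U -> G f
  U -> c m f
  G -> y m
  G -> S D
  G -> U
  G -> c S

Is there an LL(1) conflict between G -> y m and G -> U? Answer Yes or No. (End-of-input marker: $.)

Yes

FIRST(y m) = { y } and FIRST(U) = { c, f, y }.
Both contain y, so the two alternatives are not disjoint — LL(1) conflict.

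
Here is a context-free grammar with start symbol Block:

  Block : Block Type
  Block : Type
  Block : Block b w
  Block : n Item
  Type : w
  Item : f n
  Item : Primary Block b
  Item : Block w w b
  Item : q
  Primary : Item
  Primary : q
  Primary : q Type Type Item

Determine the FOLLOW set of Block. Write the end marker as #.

{ #, b, w }

Block is the start symbol, so # ∈ FOLLOW(Block).
In Block : Block Type: add FIRST(Type) = { w }.
In Block : Block b w: add FIRST(b w) = { b }.
In Item : Primary Block b: add FIRST(b) = { b }.
In Item : Block w w b: add FIRST(w w b) = { w }.
Union: FOLLOW(Block) = { #, b, w }.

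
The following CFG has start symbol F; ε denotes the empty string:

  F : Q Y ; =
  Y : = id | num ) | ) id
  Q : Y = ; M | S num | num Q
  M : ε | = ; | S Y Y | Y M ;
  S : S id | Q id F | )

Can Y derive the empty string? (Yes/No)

Nullable nonterminals: M.
No production of Y has an RHS whose symbols are all nullable, so Y is not nullable.

No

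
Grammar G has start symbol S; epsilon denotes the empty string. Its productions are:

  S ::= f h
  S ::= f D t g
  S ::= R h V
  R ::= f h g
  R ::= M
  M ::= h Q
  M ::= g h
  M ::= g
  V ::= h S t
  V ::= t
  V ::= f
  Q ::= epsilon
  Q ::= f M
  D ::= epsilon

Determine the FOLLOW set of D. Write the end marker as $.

{ t }

In S ::= f D t g: add FIRST(t g) = { t }.
Union: FOLLOW(D) = { t }.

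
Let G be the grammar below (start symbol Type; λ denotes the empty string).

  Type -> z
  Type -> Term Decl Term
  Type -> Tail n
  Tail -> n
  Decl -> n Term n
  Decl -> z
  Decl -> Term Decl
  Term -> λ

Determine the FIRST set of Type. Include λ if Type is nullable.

{ n, z }

Type -> z contributes {z}.
From Type -> Term Decl Term: Term nullable, take FIRST(Term) ∪ FIRST(Decl) = { n, z }.
From Type -> Tail n: add FIRST(Tail) = { n }.
Union: FIRST(Type) = { n, z }.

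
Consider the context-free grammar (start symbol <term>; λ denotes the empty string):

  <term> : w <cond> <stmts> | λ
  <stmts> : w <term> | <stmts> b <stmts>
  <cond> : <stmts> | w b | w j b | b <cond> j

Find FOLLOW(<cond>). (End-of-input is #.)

In <term> : w <cond> <stmts>: add FIRST(<stmts>) = { w }.
In <cond> : b <cond> j: add FIRST(j) = { j }.
Union: FOLLOW(<cond>) = { j, w }.

{ j, w }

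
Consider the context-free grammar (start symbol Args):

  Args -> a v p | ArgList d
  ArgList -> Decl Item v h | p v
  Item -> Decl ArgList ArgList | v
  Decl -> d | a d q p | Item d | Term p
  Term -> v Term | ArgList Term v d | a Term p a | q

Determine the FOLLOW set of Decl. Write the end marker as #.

{ a, d, p, q, v }

In ArgList -> Decl Item v h: add FIRST(Item v h) = { a, d, p, q, v }.
In Item -> Decl ArgList ArgList: add FIRST(ArgList ArgList) = { a, d, p, q, v }.
Union: FOLLOW(Decl) = { a, d, p, q, v }.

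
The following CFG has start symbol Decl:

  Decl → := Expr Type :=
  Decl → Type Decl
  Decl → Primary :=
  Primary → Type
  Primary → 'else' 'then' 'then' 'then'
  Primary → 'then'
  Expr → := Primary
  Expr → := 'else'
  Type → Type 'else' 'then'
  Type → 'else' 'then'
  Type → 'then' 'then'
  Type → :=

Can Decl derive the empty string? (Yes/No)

No

No nonterminal in this grammar is nullable.
No production of Decl has an RHS whose symbols are all nullable, so Decl is not nullable.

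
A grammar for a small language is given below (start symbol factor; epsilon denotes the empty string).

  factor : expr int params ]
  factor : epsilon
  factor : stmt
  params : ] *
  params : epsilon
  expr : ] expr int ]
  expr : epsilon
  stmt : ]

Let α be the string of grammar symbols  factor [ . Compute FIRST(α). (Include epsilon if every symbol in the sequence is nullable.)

Add FIRST(factor)\{epsilon} = { ], int }; factor is nullable, continue.
[ is a terminal; add {[} and stop.

{ [, ], int }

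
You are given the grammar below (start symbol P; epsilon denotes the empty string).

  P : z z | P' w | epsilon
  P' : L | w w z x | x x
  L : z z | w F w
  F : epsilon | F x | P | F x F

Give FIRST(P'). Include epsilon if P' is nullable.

From P' : L: add FIRST(L) = { w, z }.
P' : w w z x contributes {w}.
P' : x x contributes {x}.
Union: FIRST(P') = { w, x, z }.

{ w, x, z }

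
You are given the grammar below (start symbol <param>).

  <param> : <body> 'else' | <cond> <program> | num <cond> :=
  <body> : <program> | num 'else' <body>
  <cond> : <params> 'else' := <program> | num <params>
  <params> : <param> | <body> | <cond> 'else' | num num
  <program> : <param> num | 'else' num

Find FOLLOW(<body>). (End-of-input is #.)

{ 'else', :=, num }

In <param> : <body> 'else': add FIRST('else') = { 'else' }.
In <body> : num 'else' <body>: <body> is at the end, add FOLLOW(<body>) = { 'else', :=, num }.
In <params> : <body>: <body> is at the end, add FOLLOW(<params>) = { 'else', :=, num }.
Union: FOLLOW(<body>) = { 'else', :=, num }.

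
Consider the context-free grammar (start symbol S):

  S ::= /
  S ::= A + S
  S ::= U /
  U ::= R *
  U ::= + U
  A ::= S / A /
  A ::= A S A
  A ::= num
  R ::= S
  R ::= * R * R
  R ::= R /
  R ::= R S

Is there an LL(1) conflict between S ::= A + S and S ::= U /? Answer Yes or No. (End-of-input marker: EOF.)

FIRST(A + S) = { *, +, /, num } and FIRST(U /) = { *, +, /, num }.
Both contain *, so the two alternatives are not disjoint — LL(1) conflict.

Yes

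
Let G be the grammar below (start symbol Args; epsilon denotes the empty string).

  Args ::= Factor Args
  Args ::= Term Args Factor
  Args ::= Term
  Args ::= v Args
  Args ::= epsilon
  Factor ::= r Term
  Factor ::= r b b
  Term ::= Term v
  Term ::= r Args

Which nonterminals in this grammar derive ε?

{ Args }

Directly nullable (have an epsilon-production): Args.
No other nonterminal has a production whose RHS symbols are all nullable.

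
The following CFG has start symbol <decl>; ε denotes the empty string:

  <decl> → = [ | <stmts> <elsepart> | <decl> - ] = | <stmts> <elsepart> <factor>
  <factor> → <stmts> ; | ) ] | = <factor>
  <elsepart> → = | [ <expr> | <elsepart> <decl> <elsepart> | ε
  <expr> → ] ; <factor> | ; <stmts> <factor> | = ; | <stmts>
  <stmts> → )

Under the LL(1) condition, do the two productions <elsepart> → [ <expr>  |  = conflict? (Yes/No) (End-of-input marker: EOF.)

No

FIRST([ <expr>) = { [ } and FIRST(=) = { = }.
The FIRST sets are disjoint and neither alternative is nullable — no conflict.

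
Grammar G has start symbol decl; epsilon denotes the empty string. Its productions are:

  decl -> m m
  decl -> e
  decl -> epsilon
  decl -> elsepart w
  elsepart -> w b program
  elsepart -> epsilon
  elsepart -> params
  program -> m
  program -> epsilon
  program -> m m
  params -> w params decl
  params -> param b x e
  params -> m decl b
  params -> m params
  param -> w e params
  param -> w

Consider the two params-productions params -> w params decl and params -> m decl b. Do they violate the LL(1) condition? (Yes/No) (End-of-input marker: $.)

No

FIRST(w params decl) = { w } and FIRST(m decl b) = { m }.
The FIRST sets are disjoint and neither alternative is nullable — no conflict.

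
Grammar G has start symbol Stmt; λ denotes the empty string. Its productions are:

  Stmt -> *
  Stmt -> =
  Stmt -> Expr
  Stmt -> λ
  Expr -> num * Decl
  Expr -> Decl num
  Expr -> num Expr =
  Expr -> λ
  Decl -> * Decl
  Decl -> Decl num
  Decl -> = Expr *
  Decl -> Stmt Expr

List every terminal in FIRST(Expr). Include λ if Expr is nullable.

{ *, =, num, λ }

Expr -> num * Decl contributes {num}.
From Expr -> Decl num: Decl nullable, take FIRST(Decl) ∪ {num} = { *, =, num }.
Expr -> num Expr = contributes {num}.
Expr -> λ contributes λ.
Union: FIRST(Expr) = { *, =, num, λ }.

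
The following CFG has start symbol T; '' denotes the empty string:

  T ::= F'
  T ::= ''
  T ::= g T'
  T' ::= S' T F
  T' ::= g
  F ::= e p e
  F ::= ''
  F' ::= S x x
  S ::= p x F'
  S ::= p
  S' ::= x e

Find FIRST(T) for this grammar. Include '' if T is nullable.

From T ::= F': add FIRST(F') = { p }.
T ::= '' contributes ''.
T ::= g T' contributes {g}.
Union: FIRST(T) = { g, p, '' }.

{ g, p, '' }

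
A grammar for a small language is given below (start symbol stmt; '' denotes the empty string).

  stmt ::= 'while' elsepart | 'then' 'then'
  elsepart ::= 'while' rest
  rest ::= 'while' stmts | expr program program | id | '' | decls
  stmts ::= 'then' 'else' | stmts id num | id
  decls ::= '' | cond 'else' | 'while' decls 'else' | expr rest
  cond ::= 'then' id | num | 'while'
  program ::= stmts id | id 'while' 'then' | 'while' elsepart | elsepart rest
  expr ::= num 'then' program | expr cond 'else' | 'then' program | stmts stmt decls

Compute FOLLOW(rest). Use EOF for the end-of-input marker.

In elsepart ::= 'while' rest: rest is at the end, add FOLLOW(elsepart) = { EOF, 'else', 'then', 'while', id, num }.
In decls ::= expr rest: rest is at the end, add FOLLOW(decls) = { EOF, 'else', 'then', 'while', id, num }.
In program ::= elsepart rest: rest is at the end, add FOLLOW(program) = { EOF, 'else', 'then', 'while', id, num }.
Union: FOLLOW(rest) = { EOF, 'else', 'then', 'while', id, num }.

{ EOF, 'else', 'then', 'while', id, num }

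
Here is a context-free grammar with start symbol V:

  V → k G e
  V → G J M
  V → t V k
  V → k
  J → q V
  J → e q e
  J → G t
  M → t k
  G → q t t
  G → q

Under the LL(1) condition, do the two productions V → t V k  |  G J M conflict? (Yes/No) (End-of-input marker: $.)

FIRST(t V k) = { t } and FIRST(G J M) = { q }.
The FIRST sets are disjoint and neither alternative is nullable — no conflict.

No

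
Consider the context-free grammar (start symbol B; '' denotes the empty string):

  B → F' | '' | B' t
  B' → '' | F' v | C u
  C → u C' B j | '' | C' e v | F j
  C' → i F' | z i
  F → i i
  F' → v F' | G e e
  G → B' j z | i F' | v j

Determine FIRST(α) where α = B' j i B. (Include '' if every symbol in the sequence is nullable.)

{ i, j, u, v, z }

Add FIRST(B')\{''} = { i, j, u, v, z }; B' is nullable, continue.
j is a terminal; add {j} and stop.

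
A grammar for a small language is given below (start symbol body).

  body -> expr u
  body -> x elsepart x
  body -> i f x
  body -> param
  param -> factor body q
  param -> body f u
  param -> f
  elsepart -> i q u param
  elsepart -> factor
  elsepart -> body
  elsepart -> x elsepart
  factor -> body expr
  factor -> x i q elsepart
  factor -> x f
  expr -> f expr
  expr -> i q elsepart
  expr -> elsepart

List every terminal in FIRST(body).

{ f, i, x }

From body -> expr u: add FIRST(expr) = { f, i, x }.
body -> x elsepart x contributes {x}.
body -> i f x contributes {i}.
From body -> param: add FIRST(param) = { f, i, x }.
Union: FIRST(body) = { f, i, x }.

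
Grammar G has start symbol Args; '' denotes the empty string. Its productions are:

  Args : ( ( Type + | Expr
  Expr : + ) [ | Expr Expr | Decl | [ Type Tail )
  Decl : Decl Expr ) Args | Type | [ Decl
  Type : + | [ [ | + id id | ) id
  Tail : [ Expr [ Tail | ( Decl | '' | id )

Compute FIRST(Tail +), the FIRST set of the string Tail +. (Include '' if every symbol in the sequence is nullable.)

{ (, +, [, id }

Add FIRST(Tail)\{''} = { (, [, id }; Tail is nullable, continue.
+ is a terminal; add {+} and stop.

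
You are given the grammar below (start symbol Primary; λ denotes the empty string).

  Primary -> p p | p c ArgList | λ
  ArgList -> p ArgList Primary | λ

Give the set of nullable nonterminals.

{ ArgList, Primary }

Directly nullable (have an λ-production): Primary, ArgList.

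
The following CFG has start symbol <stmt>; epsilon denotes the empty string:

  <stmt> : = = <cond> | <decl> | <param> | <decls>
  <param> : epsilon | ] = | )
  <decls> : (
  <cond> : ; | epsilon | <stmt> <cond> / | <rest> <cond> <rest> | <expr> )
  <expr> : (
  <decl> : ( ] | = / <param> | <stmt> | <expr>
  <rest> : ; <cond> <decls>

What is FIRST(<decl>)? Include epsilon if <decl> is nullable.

{ (, ), =, ], epsilon }

<decl> : ( ] contributes {(}.
<decl> : = / <param> contributes {=}.
From <decl> : <stmt>: add FIRST(<stmt>) = { (, ), =, ], epsilon } (including epsilon since <stmt> is nullable).
From <decl> : <expr>: add FIRST(<expr>) = { ( }.
Union: FIRST(<decl>) = { (, ), =, ], epsilon }.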